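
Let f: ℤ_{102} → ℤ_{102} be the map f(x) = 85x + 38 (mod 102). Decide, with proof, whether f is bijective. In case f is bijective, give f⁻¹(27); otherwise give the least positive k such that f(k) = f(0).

Recall that injectivity means: for all a, b in the domain, f(a) = f(b) implies a = b.
We have gcd(85, 102) = 17 > 1. Taking a = 0 and b = 6: f(0) = 38 and f(6) = 85·6 + 38 = 548 ≡ 38 (mod 102).
So f(0) = f(6) while 0 ≠ 6, therefore f is not injective, hence not bijective.
Since f is not bijective, we find the least positive k with f(k) = f(0): this means 85k ≡ 0 (mod 102), i.e. 102 ∣ 85k. Since gcd(85, 102) = 17, dividing through by 17 this holds exactly when 6 ∣ 5k, and as gcd(5, 6) = 1, exactly when 6 ∣ k.
The smallest positive such k is 6.

6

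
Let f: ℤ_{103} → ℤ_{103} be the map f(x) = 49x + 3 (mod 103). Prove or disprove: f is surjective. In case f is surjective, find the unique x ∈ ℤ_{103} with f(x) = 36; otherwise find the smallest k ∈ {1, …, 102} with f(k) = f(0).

By definition, surjectivity means every element of the codomain has a preimage under f.
Since gcd(49, 103) = 1, 49 is invertible modulo 103. Euclid's algorithm: 103 = 2·49 + 5, 49 = 9·5 + 4, 5 = 1·4 + 1; back-substituting gives 1 = 82·49 − 39·103, so 49⁻¹ ≡ 82 (mod 103).
Then y ↦ 82(y − 3) is a two-sided inverse to f, so every y ∈ ℤ_{103} has a preimage.
Hence f is surjective.
Since f is surjective, we compute f⁻¹(36): solve 49x + 3 ≡ 36 (mod 103), i.e. 49x ≡ 33 (mod 103).
Multiplying by 49⁻¹ = 82 gives x ≡ 82·33 = 2706 = 26·103 + 28 ≡ 28 (mod 103).
Check: f(28) = 49·28 + 3 = 1375 = 13·103 + 36 ≡ 36 (mod 103).

28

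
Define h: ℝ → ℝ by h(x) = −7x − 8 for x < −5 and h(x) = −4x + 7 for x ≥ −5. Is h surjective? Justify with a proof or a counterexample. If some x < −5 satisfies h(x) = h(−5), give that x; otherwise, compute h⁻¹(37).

Both pieces are strictly decreasing (slopes −7 and −4), so each is injective on its own interval.
The left piece maps (−∞, −5) onto (27, ∞); the right piece maps [−5, ∞) onto (−∞, 27].
These images together cover ℝ, so h is surjective.
Because the two images are disjoint, no x < −5 has h(x) = h(−5), so we compute h⁻¹(37): 37 lies in (27, ∞), so solve −7x − 8 = 37: x = (37 + 8)/(−7) = −45/7.

-45/7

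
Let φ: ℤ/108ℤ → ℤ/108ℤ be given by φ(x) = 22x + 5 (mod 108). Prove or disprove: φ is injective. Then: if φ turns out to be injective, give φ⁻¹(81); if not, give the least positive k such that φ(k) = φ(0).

54

We have gcd(22, 108) = 2 > 1. Taking s = 0 and t = 54: φ(0) = 5 and φ(54) = 22·54 + 5 = 1193 ≡ 5 (mod 108).
So φ(0) = φ(54) while 0 ≠ 54, thus φ is not injective.
Since φ is not injective, we find the least positive k with φ(k) = φ(0): this means 22k ≡ 0 (mod 108), i.e. 108 ∣ 22k. Since gcd(22, 108) = 2, dividing through by 2 this holds exactly when 54 ∣ 11k, and as gcd(11, 54) = 1, exactly when 54 ∣ k.
The smallest positive such k is 54.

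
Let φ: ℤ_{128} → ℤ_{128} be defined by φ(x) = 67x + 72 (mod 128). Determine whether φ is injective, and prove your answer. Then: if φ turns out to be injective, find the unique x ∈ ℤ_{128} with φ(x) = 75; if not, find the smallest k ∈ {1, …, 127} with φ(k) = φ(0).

Suppose φ(x_1) = φ(x_2) in ℤ_{128}. Then 67x_1 + 72 ≡ 67x_2 + 72 (mod 128), therefore 67(x_1 − x_2) ≡ 0 (mod 128).
Since gcd(67, 128) = 1, 67 is invertible modulo 128, thus x_1 − x_2 ≡ 0 (mod 128), i.e. x_1 = x_2.
Thus φ is injective.
We now compute 67⁻¹ mod 128 explicitly. Euclid's algorithm: 128 = 1·67 + 61, 67 = 1·61 + 6, 61 = 10·6 + 1; back-substituting gives 1 = 107·67 − 56·128, so 67⁻¹ ≡ 107 (mod 128).
Since φ is injective, we find φ⁻¹(75): we need 67x ≡ 75 − 72 ≡ 3 (mod 128). Using 67⁻¹ = 107: x ≡ 107·3 = 321 = 2·128 + 65, so x = 65.
Check: φ(65) = 67·65 + 72 = 4427 = 34·128 + 75 ≡ 75 (mod 128).

65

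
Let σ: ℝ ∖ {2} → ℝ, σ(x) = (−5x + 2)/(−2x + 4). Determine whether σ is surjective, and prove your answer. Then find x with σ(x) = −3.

14/11

If σ(x) = 5/2, cross-multiplying gives −2(−5x + 2) = −5(−2x + 4), which simplifies to −4 = −20 — false.  So 5/2 has no preimage and σ is not surjective.
Solving σ(x) = −3: cross-multiplying gives −5x + 2 = −3(−2x + 4), which rearranges to −11x = −14, so x = 14/11.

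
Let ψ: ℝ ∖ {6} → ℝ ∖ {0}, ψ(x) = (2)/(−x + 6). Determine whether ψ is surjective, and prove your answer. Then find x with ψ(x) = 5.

28/5

For any y ≠ 0, solving y(−x + 6) = 2 for x gives a well-defined x ≠ 6. So ψ is surjective.
Solving ψ(x) = 5: cross-multiplying gives 2 = 5(−x + 6), which rearranges to 5x = 28, so x = 28/5.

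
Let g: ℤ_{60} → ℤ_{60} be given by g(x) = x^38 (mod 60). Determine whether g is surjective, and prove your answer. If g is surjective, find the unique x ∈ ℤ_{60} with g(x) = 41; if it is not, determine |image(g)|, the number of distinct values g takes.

12

g(2): Repeated squaring mod 60: 2^1 ≡ 2, 2^2 ≡ 2² = 4, 2^4 ≡ 4² = 16, 2^8 ≡ 16² = 256 ≡ 16, 2^16 ≡ 16² = 256 ≡ 16, 2^32 ≡ 16² = 256 ≡ 16. Since 38 = 32 + 4 + 2, 2^38 ≡ 16·16·4: 16·16 = 256 ≡ 16, then 16·4 = 64 ≡ 4. So 2^38 ≡ 4 (mod 60).
g(8): Repeated squaring mod 60: 8^1 ≡ 8, 8^2 ≡ 8² = 64 ≡ 4, 8^4 ≡ 4² = 16, 8^8 ≡ 16² = 256 ≡ 16, 8^16 ≡ 16² = 256 ≡ 16, 8^32 ≡ 16² = 256 ≡ 16. Since 38 = 32 + 4 + 2, 8^38 ≡ 16·16·4: 16·16 = 256 ≡ 16, then 16·4 = 64 ≡ 4. So 8^38 ≡ 4 (mod 60).
So g(2) = g(8) = 4 while 2 ≠ 8, hence g is not injective.
A non-injective map from the 60-element set ℤ_{60} to itself takes at most 59 distinct values, so it cannot be surjective. Therefore g is not surjective.
Since g is not surjective, we determine |image(g)|. Computing x^38 mod 60 for each x (by repeated squaring, reducing mod 60 at every step), the values g(0), g(1), …, g(59) are: 0, 1, 4, 9, 16, 25, 36, 49, 4, 21, 40, 1, 24, 49, 16, 45, 16, 49, 24, 1, 40, 21, 4, 49, 36, 25, 16, 9, 4, 1, 0, 1, 4, 9, 16, 25, 36, 49, 4, 21, 40, 1, 24, 49, 16, 45, 16, 49, 24, 1, 40, 21, 4, 49, 36, 25, 16, 9, 4, 1.
The distinct values are {0, 1, 4, 9, 16, 21, 24, 25, 36, 40, 45, 49}; there are 12 of them.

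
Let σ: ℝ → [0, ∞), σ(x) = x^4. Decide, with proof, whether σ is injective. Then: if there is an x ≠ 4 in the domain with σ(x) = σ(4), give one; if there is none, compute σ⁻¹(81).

-4

σ(4) = 256 = (−4)^4 = σ(−4) (since 4 is even), with 4 ≠ −4. So σ is not injective.
For the follow-up, such an x exists: taking x = −4 ∈ ℝ gives σ(−4) = 256 = σ(4) with −4 ≠ 4.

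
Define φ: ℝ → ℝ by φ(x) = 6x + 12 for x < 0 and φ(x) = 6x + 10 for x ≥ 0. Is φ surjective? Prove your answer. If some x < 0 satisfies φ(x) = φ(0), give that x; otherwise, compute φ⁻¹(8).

Both pieces are strictly increasing (slopes 6 and 6), so each is injective on its own interval.
The left piece maps (−∞, 0) onto (−∞, 12); the right piece maps [0, ∞) onto [10, ∞).
The union (−∞, 12) ∪ [10, ∞) covers ℝ, so φ is surjective.
For the follow-up: the images overlap, so an x < 0 with φ(x) = φ(0) exists. φ(0) = 10; solving 6x + 12 = 10 for x < 0 gives x = (10 − 12)/6 = −1/3.

-1/3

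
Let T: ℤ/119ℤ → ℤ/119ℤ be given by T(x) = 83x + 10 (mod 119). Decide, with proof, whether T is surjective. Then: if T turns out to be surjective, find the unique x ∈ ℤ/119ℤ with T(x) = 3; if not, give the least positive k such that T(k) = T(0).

By definition, T is surjective if every y in the codomain equals T(x) for some x in the domain.
Since gcd(83, 119) = 1, 83 is invertible modulo 119. Euclid's algorithm: 119 = 1·83 + 36, 83 = 2·36 + 11, 36 = 3·11 + 3, 11 = 3·3 + 2, 3 = 1·2 + 1; back-substituting gives 1 = 76·83 − 53·119, so 83⁻¹ ≡ 76 (mod 119).
Then y ↦ 76(y − 10) is a two-sided inverse to T, so every y ∈ ℤ/119ℤ has a preimage.
Thus T is surjective.
Since T is surjective, we compute T⁻¹(3): solve 83x + 10 ≡ 3 (mod 119), i.e. 83x ≡ 112 (mod 119).
Multiplying by 83⁻¹ = 76 gives x ≡ 76·112 = 8512 = 71·119 + 63 ≡ 63 (mod 119).
Check: T(63) = 83·63 + 10 = 5239 = 44·119 + 3 ≡ 3 (mod 119).

63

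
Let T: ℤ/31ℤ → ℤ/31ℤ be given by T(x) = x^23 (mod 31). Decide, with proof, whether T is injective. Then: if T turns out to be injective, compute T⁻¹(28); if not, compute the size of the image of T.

9

Since 31 is prime, the nonzero elements of ℤ/31ℤ form a cyclic group of order 30.
As gcd(23, 30) = 1, raising to the 23rd power is a bijection on this group: if u^23 ≡ v^23 then (uv^{−1})^23 = 1, and the only element of order dividing gcd(23, 30) = 1 is 1, so u = v.
With T(0) = 0 this makes T injective on all of ℤ/31ℤ, hence bijective (finite equal-size domain and codomain). In particular T is injective.
Since T is injective, we find the preimage of 28. The inverse of x ↦ x^23 on (ℤ/31ℤ)^× is x ↦ x^17, because 23·17 = 391 = 13·30 + 1 ≡ 1 (mod 30) and x^{30} = 1 for x ≠ 0 (Fermat). So T⁻¹(28) = 28^17 mod 31.
Repeated squaring mod 31: 28^1 ≡ 28, 28^2 ≡ 28² = 784 ≡ 9, 28^4 ≡ 9² = 81 ≡ 19, 28^8 ≡ 19² = 361 ≡ 20, 28^16 ≡ 20² = 400 ≡ 28. Since 17 = 16 + 1, 28^17 ≡ 28·28: 28·28 = 784 ≡ 9. So 28^17 ≡ 9 (mod 31).
Hence T⁻¹(28) = 9.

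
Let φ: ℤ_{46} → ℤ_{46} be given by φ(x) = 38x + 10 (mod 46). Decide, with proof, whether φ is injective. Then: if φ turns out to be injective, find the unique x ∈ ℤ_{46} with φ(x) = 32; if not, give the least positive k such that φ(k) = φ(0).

By definition, injectivity means: for all x_1, x_2 in the domain, φ(x_1) = φ(x_2) implies x_1 = x_2.
We have gcd(38, 46) = 2 > 1. Taking x_1 = 0 and x_2 = 23: φ(0) = 10 and φ(23) = 38·23 + 10 = 884 ≡ 10 (mod 46).
So φ(0) = φ(23) while 0 ≠ 23, therefore φ is not injective.
Since φ is not injective, we find the least positive k with φ(k) = φ(0): this means 38k ≡ 0 (mod 46), i.e. 46 ∣ 38k. Since gcd(38, 46) = 2, dividing through by 2 this holds exactly when 23 ∣ 19k, and as gcd(19, 23) = 1, exactly when 23 ∣ k.
The smallest positive such k is 23.

23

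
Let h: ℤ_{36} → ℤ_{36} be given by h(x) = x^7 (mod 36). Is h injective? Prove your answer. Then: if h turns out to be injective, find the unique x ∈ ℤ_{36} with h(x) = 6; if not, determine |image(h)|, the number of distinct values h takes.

h(0) = 0^7 = 0.
h(6): Repeated squaring mod 36: 6^1 ≡ 6, 6^2 ≡ 6² = 36 ≡ 0, 6^4 ≡ 0² = 0. Since 7 = 4 + 2 + 1, 6^7 ≡ 0·0·6: 0·0 = 0, then 0·6 = 0. So 6^7 ≡ 0 (mod 36).
So h(0) = h(6) = 0 while 0 ≠ 6, hence h is not injective.
Since h is not injective, we determine |image(h)|. Computing x^7 mod 36 for each x (by repeated squaring, reducing mod 36 at every step), the values h(0), h(1), …, h(35) are: 0, 1, 20, 27, 4, 5, 0, 7, 8, 9, 28, 11, 0, 13, 32, 27, 16, 17, 0, 19, 20, 9, 4, 23, 0, 25, 8, 27, 28, 29, 0, 31, 32, 9, 16, 35.
The distinct values are {0, 1, 4, 5, 7, 8, 9, 11, 13, 16, 17, 19, 20, 23, 25, 27, 28, 29, 31, 32, 35}; there are 21 of them.

21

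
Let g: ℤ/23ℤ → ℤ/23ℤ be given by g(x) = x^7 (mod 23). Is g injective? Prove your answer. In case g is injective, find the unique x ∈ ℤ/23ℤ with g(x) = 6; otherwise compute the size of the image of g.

18

Since 23 is prime, the nonzero elements of ℤ/23ℤ form a cyclic group of order 22.
As gcd(7, 22) = 1, raising to the 7th power is a bijection on this group: if s^7 ≡ t^7 then (st^{−1})^7 = 1, and the only element of order dividing gcd(7, 22) = 1 is 1, so s = t.
With g(0) = 0 this makes g injective on all of ℤ/23ℤ, hence bijective (finite equal-size domain and codomain). In particular g is injective.
Since g is injective, we find the preimage of 6. The inverse of x ↦ x^7 on (ℤ/23ℤ)^× is x ↦ x^19, because 7·19 = 133 = 6·22 + 1 ≡ 1 (mod 22) and x^{22} = 1 for x ≠ 0 (Fermat). So g⁻¹(6) = 6^19 mod 23.
Repeated squaring mod 23: 6^1 ≡ 6, 6^2 ≡ 6² = 36 ≡ 13, 6^4 ≡ 13² = 169 ≡ 8, 6^8 ≡ 8² = 64 ≡ 18, 6^16 ≡ 18² = 324 ≡ 2. Since 19 = 16 + 2 + 1, 6^19 ≡ 2·13·6: 2·13 = 26 ≡ 3, then 3·6 = 18. So 6^19 ≡ 18 (mod 23).
Hence g⁻¹(6) = 18.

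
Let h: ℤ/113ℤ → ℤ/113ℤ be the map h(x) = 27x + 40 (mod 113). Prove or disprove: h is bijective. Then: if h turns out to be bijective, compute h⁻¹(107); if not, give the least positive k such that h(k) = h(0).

Recall: injectivity means: for all x_1, x_2 in the domain, h(x_1) = h(x_2) implies x_1 = x_2.
Suppose h(x_1) = h(x_2) in ℤ/113ℤ. Then 27x_1 + 40 ≡ 27x_2 + 40 (mod 113), therefore 27(x_1 − x_2) ≡ 0 (mod 113).
Since gcd(27, 113) = 1, 27 is invertible modulo 113, therefore x_1 − x_2 ≡ 0 (mod 113), i.e. x_1 = x_2.
We now compute 27⁻¹ mod 113 explicitly. Euclid's algorithm: 113 = 4·27 + 5, 27 = 5·5 + 2, 5 = 2·2 + 1; back-substituting gives 1 = 67·27 − 16·113, so 27⁻¹ ≡ 67 (mod 113).
Then y ↦ 67(y − 40) is a two-sided inverse to h, so every y ∈ ℤ/113ℤ has a preimage.
Hence h is bijective.
Since h is bijective, we find h⁻¹(107): we need 27x ≡ 107 − 40 ≡ 67 (mod 113). Using 27⁻¹ = 67: x ≡ 67·67 = 4489 = 39·113 + 82, so x = 82.
Check: h(82) = 27·82 + 40 = 2254 = 19·113 + 107 ≡ 107 (mod 113).

82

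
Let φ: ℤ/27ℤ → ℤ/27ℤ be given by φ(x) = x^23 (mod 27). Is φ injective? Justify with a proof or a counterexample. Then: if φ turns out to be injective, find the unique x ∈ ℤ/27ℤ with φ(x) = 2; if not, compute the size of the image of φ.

19

φ(0) = 0^23 = 0.
φ(3): Repeated squaring mod 27: 3^1 ≡ 3, 3^2 ≡ 3² = 9, 3^4 ≡ 9² = 81 ≡ 0, 3^8 ≡ 0² = 0, 3^16 ≡ 0² = 0. Since 23 = 16 + 4 + 2 + 1, 3^23 ≡ 0·0·9·3: 0·0 = 0, then 0·9 = 0, then 0·3 = 0. So 3^23 ≡ 0 (mod 27).
So φ(0) = φ(3) = 0 while 0 ≠ 3, thus φ is not injective.
Since φ is not injective, we determine |image(φ)|. Computing x^23 mod 27 for each x (by repeated squaring, reducing mod 27 at every step), the values φ(0), φ(1), …, φ(26) are: 0, 1, 5, 0, 25, 20, 0, 13, 17, 0, 19, 23, 0, 16, 11, 0, 4, 8, 0, 10, 14, 0, 7, 2, 0, 22, 26.
The distinct values are {0, 1, 2, 4, 5, 7, 8, 10, 11, 13, 14, 16, 17, 19, 20, 22, 23, 25, 26}; there are 19 of them.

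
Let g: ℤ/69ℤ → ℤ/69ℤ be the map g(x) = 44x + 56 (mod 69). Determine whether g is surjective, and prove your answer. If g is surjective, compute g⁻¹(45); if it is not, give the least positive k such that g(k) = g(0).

17

Since gcd(44, 69) = 1, 44 is invertible modulo 69. Euclid's algorithm: 69 = 1·44 + 25, 44 = 1·25 + 19, 25 = 1·19 + 6, 19 = 3·6 + 1; back-substituting gives 1 = 11·44 − 7·69, so 44⁻¹ ≡ 11 (mod 69).
Then y ↦ 11(y − 56) is a two-sided inverse to g, so every y ∈ ℤ/69ℤ has a preimage.
So g is surjective.
Since g is surjective, we find g⁻¹(45): we need 44x ≡ 45 − 56 ≡ 58 (mod 69). Using 44⁻¹ = 11: x ≡ 11·58 = 638 = 9·69 + 17, so x = 17.
Check: g(17) = 44·17 + 56 = 804 = 11·69 + 45 ≡ 45 (mod 69).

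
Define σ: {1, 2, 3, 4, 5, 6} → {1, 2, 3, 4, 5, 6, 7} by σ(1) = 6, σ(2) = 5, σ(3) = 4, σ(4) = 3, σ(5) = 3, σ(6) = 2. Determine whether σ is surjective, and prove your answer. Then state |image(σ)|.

No element maps to 1, so σ is not surjective.
The image of σ is {2, 3, 4, 5, 6}, which has 5 elements.

5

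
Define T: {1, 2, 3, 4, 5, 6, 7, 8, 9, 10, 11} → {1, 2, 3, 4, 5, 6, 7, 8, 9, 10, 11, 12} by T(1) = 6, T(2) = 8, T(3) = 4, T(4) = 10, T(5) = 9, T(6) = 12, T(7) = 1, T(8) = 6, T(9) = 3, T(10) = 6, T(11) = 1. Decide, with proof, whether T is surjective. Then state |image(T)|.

No element maps to 2, so T is not surjective.
The image of T is {1, 3, 4, 6, 8, 9, 10, 12}, which has 8 elements.

8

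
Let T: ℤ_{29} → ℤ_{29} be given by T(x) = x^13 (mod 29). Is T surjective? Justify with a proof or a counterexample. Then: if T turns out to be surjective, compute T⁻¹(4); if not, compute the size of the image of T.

22

Since 29 is prime, the nonzero elements of ℤ_{29} form a cyclic group of order 28.
As gcd(13, 28) = 1, raising to the 13th power is a bijection on this group: if x_1^13 ≡ x_2^13 then (x_1x_2^{−1})^13 = 1, and the only element of order dividing gcd(13, 28) = 1 is 1, so x_1 = x_2.
With T(0) = 0 this makes T injective on all of ℤ_{29}, hence bijective (finite equal-size domain and codomain). In particular T is surjective.
Since T is surjective, we find the preimage of 4. The inverse of x ↦ x^13 on (ℤ_{29})^× is x ↦ x^13, because 13·13 = 169 = 6·28 + 1 ≡ 1 (mod 28) and x^{28} = 1 for x ≠ 0 (Fermat). So T⁻¹(4) = 4^13 mod 29.
Repeated squaring mod 29: 4^1 ≡ 4, 4^2 ≡ 4² = 16, 4^4 ≡ 16² = 256 ≡ 24, 4^8 ≡ 24² = 576 ≡ 25. Since 13 = 8 + 4 + 1, 4^13 ≡ 25·24·4: 25·24 = 600 ≡ 20, then 20·4 = 80 ≡ 22. So 4^13 ≡ 22 (mod 29).
Hence T⁻¹(4) = 22.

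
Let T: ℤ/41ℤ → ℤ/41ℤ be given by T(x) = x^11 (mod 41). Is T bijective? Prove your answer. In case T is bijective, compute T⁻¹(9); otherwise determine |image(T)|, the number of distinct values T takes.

32

Since 41 is prime, the nonzero elements of ℤ/41ℤ form a cyclic group of order 40.
As gcd(11, 40) = 1, raising to the 11th power is a bijection on this group: if u^11 ≡ v^11 then (uv^{−1})^11 = 1, and the only element of order dividing gcd(11, 40) = 1 is 1, so u = v.
With T(0) = 0 this makes T injective on all of ℤ/41ℤ, hence bijective (finite equal-size domain and codomain). In particular T is bijective.
Since T is bijective, we find the preimage of 9. The inverse of x ↦ x^11 on (ℤ/41ℤ)^× is x ↦ x^11, because 11·11 = 121 = 3·40 + 1 ≡ 1 (mod 40) and x^{40} = 1 for x ≠ 0 (Fermat). So T⁻¹(9) = 9^11 mod 41.
Repeated squaring mod 41: 9^1 ≡ 9, 9^2 ≡ 9² = 81 ≡ 40, 9^4 ≡ 40² = 1600 ≡ 1, 9^8 ≡ 1² = 1. Since 11 = 8 + 2 + 1, 9^11 ≡ 1·40·9: 1·40 = 40, then 40·9 = 360 ≡ 32. So 9^11 ≡ 32 (mod 41).
Hence T⁻¹(9) = 32.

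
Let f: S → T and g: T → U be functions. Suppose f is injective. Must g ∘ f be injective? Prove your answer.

No. Take S = T = U = {0, 1}, f = identity (injective), and g(x) = 0 for every x.
Then (g ∘ f)(0) = 0 = (g ∘ f)(1) with 0 ≠ 1, so g ∘ f is not injective.

not injective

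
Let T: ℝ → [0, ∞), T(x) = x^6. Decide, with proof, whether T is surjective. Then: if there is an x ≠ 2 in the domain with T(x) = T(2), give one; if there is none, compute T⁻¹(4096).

For any y ∈ [0, ∞), x = y^{1/6} ∈ ℝ satisfies x^6 = y, so T is surjective.
For the follow-up, such an x exists: taking x = −2 ∈ ℝ gives T(−2) = 64 = T(2) with −2 ≠ 2.

-2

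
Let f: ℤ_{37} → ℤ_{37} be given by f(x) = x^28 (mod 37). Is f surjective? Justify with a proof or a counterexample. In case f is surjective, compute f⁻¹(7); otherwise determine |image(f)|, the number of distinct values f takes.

f(1) = 1^28 = 1.
f(6): Repeated squaring mod 37: 6^1 ≡ 6, 6^2 ≡ 6² = 36, 6^4 ≡ 36² = 1296 ≡ 1, 6^8 ≡ 1² = 1, 6^16 ≡ 1² = 1. Since 28 = 16 + 8 + 4, 6^28 ≡ 1·1·1: 1·1 = 1, then 1·1 = 1. So 6^28 ≡ 1 (mod 37).
So f(1) = f(6) = 1 while 1 ≠ 6, so f is not injective.
A non-injective map from the 37-element set ℤ_{37} to itself takes at most 36 distinct values, so it cannot be surjective. So f is not surjective.
Since f is not surjective, we determine |image(f)|. Computing x^28 mod 37 for each x (by repeated squaring, reducing mod 37 at every step), the values f(0), f(1), …, f(36) are: 0, 1, 12, 34, 33, 7, 1, 7, 26, 9, 10, 26, 12, 33, 10, 16, 16, 9, 34, 34, 9, 16, 16, 10, 33, 12, 26, 10, 9, 26, 7, 1, 7, 33, 34, 12, 1.
The distinct values are {0, 1, 7, 9, 10, 12, 16, 26, 33, 34}; there are 10 of them.

10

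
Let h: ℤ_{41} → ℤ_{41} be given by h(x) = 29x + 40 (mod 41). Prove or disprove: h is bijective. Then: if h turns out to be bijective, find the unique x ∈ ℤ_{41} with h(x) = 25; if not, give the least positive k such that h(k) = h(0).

32

By definition, h is injective if h(u) = h(v) implies u = v.
If h(u) = h(v), then 29u ≡ 29v (mod 41). Because gcd(29, 41) = 1, we may cancel 29 to get u ≡ v (mod 41).
We now compute 29⁻¹ mod 41 explicitly. Euclid's algorithm: 41 = 1·29 + 12, 29 = 2·12 + 5, 12 = 2·5 + 2, 5 = 2·2 + 1; back-substituting gives 1 = 17·29 − 12·41, so 29⁻¹ ≡ 17 (mod 41).
For any y ∈ ℤ_{41}, x = 17(y − 40) mod 41 satisfies h(x) = 29·17(y − 40) + 40 ≡ y (since 29·17 ≡ 1 mod 41). So every y has a preimage.
Therefore h is bijective.
Since h is bijective, we compute h⁻¹(25): solve 29x + 40 ≡ 25 (mod 41), i.e. 29x ≡ 26 (mod 41).
Multiplying by 29⁻¹ = 17 gives x ≡ 17·26 = 442 = 10·41 + 32 ≡ 32 (mod 41).
Check: h(32) = 29·32 + 40 = 968 = 23·41 + 25 ≡ 25 (mod 41).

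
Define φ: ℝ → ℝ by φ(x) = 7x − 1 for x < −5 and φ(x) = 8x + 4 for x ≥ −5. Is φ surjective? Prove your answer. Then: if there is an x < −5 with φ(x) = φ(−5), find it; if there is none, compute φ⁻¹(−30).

-17/4

Both pieces are strictly increasing (slopes 7 and 8), so each is injective on its own interval.
The left piece maps (−∞, −5) onto (−∞, −36); the right piece maps [−5, ∞) onto [−36, ∞).
These images together cover ℝ, so φ is surjective.
Because the two images are disjoint, no x < −5 has φ(x) = φ(−5), so we compute φ⁻¹(−30): −30 lies in [−36, ∞), so solve 8x + 4 = −30: x = (−30 − 4)/8 = −17/4.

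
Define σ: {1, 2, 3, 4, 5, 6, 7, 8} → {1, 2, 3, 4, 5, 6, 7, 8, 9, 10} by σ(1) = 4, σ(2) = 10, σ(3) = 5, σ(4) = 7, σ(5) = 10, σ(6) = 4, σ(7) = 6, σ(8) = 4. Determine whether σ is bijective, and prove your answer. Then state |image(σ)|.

σ(2) = 10 = σ(5) with 2 ≠ 5, so σ is not injective, hence not bijective.
The image of σ is {4, 5, 6, 7, 10}, which has 5 elements.

5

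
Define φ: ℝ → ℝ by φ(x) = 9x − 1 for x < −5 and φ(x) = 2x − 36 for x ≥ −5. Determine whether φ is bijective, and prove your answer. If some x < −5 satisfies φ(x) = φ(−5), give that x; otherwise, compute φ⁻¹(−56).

Both pieces are strictly increasing (slopes 9 and 2), so each is injective on its own interval.
The left piece maps (−∞, −5) onto (−∞, −46); the right piece maps [−5, ∞) onto [−46, ∞).
Since −46 = −46, the images partition ℝ: φ is injective and surjective, hence bijective.
Because the two images are disjoint, no x < −5 has φ(x) = φ(−5), so we compute φ⁻¹(−56): −56 lies in (−∞, −46), so solve 9x − 1 = −56: x = (−56 + 1)/9 = −55/9.

-55/9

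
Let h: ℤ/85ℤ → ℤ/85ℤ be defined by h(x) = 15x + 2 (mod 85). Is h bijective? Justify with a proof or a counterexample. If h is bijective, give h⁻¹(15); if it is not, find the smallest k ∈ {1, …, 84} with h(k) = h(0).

17

We have gcd(15, 85) = 5 > 1. Taking u = 0 and v = 17: h(0) = 2 and h(17) = 15·17 + 2 = 257 ≡ 2 (mod 85).
So h(0) = h(17) while 0 ≠ 17, therefore h is not injective, hence not bijective.
Since h is not bijective, we find the least positive k with h(k) = h(0): this means 15k ≡ 0 (mod 85), i.e. 85 ∣ 15k. Since gcd(15, 85) = 5, dividing through by 5 this holds exactly when 17 ∣ 3k, and as gcd(3, 17) = 1, exactly when 17 ∣ k.
The smallest positive such k is 17.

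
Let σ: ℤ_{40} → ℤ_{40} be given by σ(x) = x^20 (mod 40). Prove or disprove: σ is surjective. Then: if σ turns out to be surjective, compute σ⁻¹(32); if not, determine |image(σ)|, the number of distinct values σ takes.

4

σ(1) = 1^20 = 1.
σ(3): Repeated squaring mod 40: 3^1 ≡ 3, 3^2 ≡ 3² = 9, 3^4 ≡ 9² = 81 ≡ 1, 3^8 ≡ 1² = 1, 3^16 ≡ 1² = 1. Since 20 = 16 + 4, 3^20 ≡ 1·1: 1·1 = 1. So 3^20 ≡ 1 (mod 40).
So σ(1) = σ(3) = 1 while 1 ≠ 3, hence σ is not injective.
A non-injective map from the 40-element set ℤ_{40} to itself takes at most 39 distinct values, so it cannot be surjective. Hence σ is not surjective.
Since σ is not surjective, we determine |image(σ)|. Computing x^20 mod 40 for each x (by repeated squaring, reducing mod 40 at every step), the values σ(0), σ(1), …, σ(39) are: 0, 1, 16, 1, 16, 25, 16, 1, 16, 1, 0, 1, 16, 1, 16, 25, 16, 1, 16, 1, 0, 1, 16, 1, 16, 25, 16, 1, 16, 1, 0, 1, 16, 1, 16, 25, 16, 1, 16, 1.
The distinct values are {0, 1, 16, 25}; there are 4 of them.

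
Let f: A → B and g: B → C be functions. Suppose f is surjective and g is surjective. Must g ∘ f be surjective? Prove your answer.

surjective

Let c ∈ C. Since g is surjective, there is b ∈ B with g(b) = c. Since f is surjective, there is a ∈ A with f(a) = b.
Then (g ∘ f)(a) = g(b) = c. Hence g ∘ f is surjective.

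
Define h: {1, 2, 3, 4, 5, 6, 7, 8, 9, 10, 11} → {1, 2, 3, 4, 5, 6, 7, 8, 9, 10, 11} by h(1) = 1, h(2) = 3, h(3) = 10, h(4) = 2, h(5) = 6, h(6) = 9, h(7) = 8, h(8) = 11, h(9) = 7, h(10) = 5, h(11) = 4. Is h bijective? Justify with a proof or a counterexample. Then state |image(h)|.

The values 1, 3, 10, 2, 6, 9, 8, 11, 7, 5, 4 are a permutation of {1, 2, 3, 4, 5, 6, 7, 8, 9, 10, 11}: each element appears exactly once.
So h is injective and surjective, hence bijective.
The image of h is {1, 2, 3, 4, 5, 6, 7, 8, 9, 10, 11}, which has 11 elements.

11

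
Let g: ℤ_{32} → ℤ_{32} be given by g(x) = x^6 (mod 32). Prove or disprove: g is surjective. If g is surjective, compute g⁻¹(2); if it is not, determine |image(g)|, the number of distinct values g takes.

5

g(0) = 0^6 = 0.
g(2): Repeated squaring mod 32: 2^1 ≡ 2, 2^2 ≡ 2² = 4, 2^4 ≡ 4² = 16. Since 6 = 4 + 2, 2^6 ≡ 16·4: 16·4 = 64 ≡ 0. So 2^6 ≡ 0 (mod 32).
So g(0) = g(2) = 0 while 0 ≠ 2, therefore g is not injective.
A non-injective map from the 32-element set ℤ_{32} to itself takes at most 31 distinct values, so it cannot be surjective. So g is not surjective.
Since g is not surjective, we determine |image(g)|. Computing x^6 mod 32 for each x (by repeated squaring, reducing mod 32 at every step), the values g(0), g(1), …, g(31) are: 0, 1, 0, 25, 0, 9, 0, 17, 0, 17, 0, 9, 0, 25, 0, 1, 0, 1, 0, 25, 0, 9, 0, 17, 0, 17, 0, 9, 0, 25, 0, 1.
The distinct values are {0, 1, 9, 17, 25}; there are 5 of them.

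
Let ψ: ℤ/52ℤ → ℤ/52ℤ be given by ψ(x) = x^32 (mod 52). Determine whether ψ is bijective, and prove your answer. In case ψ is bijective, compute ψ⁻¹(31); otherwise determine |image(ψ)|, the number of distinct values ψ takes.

8

ψ(1) = 1^32 = 1.
ψ(5): Repeated squaring mod 52: 5^1 ≡ 5, 5^2 ≡ 5² = 25, 5^4 ≡ 25² = 625 ≡ 1, 5^8 ≡ 1² = 1, 5^16 ≡ 1² = 1, 5^32 ≡ 1² = 1. So 5^32 ≡ 1 (mod 52).
So ψ(1) = ψ(5) = 1 while 1 ≠ 5, so ψ is not injective, hence not bijective.
Since ψ is not bijective, we determine |image(ψ)|. Computing x^32 mod 52 for each x (by repeated squaring, reducing mod 52 at every step), the values ψ(0), ψ(1), …, ψ(51) are: 0, 1, 48, 9, 16, 1, 16, 29, 40, 29, 48, 9, 40, 13, 40, 9, 48, 29, 40, 29, 16, 1, 16, 9, 48, 1, 0, 1, 48, 9, 16, 1, 16, 29, 40, 29, 48, 9, 40, 13, 40, 9, 48, 29, 40, 29, 16, 1, 16, 9, 48, 1.
The distinct values are {0, 1, 9, 13, 16, 29, 40, 48}; there are 8 of them.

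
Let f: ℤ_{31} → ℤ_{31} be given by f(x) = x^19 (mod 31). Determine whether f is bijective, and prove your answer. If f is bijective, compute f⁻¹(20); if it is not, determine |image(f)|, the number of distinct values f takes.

9

Since 31 is prime, the nonzero elements of ℤ_{31} form a cyclic group of order 30.
As gcd(19, 30) = 1, raising to the 19th power is a bijection on this group: if a^19 ≡ b^19 then (ab^{−1})^19 = 1, and the only element of order dividing gcd(19, 30) = 1 is 1, so a = b.
With f(0) = 0 this makes f injective on all of ℤ_{31}, hence bijective (finite equal-size domain and codomain). In particular f is bijective.
Since f is bijective, we find the preimage of 20. The inverse of x ↦ x^19 on (ℤ_{31})^× is x ↦ x^19, because 19·19 = 361 = 12·30 + 1 ≡ 1 (mod 30) and x^{30} = 1 for x ≠ 0 (Fermat). So f⁻¹(20) = 20^19 mod 31.
Repeated squaring mod 31: 20^1 ≡ 20, 20^2 ≡ 20² = 400 ≡ 28, 20^4 ≡ 28² = 784 ≡ 9, 20^8 ≡ 9² = 81 ≡ 19, 20^16 ≡ 19² = 361 ≡ 20. Since 19 = 16 + 2 + 1, 20^19 ≡ 20·28·20: 20·28 = 560 ≡ 2, then 2·20 = 40 ≡ 9. So 20^19 ≡ 9 (mod 31).
Hence f⁻¹(20) = 9.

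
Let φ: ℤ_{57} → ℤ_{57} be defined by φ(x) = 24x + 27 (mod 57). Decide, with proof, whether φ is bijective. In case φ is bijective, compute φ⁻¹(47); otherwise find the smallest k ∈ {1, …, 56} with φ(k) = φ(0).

19

Recall: φ is injective when φ(u) = φ(v) forces u = v.
We have gcd(24, 57) = 3 > 1. Taking u = 0 and v = 19: φ(0) = 27 and φ(19) = 24·19 + 27 = 483 ≡ 27 (mod 57).
So φ(0) = φ(19) while 0 ≠ 19, so φ is not injective, hence not bijective.
Since φ is not bijective, we find the least positive k with φ(k) = φ(0): this means 24k ≡ 0 (mod 57), i.e. 57 ∣ 24k. Since gcd(24, 57) = 3, dividing through by 3 this holds exactly when 19 ∣ 8k, and as gcd(8, 19) = 1, exactly when 19 ∣ k.
The smallest positive such k is 19.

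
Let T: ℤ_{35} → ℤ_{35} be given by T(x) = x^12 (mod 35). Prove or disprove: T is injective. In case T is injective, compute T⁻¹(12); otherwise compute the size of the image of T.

T(1) = 1^12 = 1.
T(2): Repeated squaring mod 35: 2^1 ≡ 2, 2^2 ≡ 2² = 4, 2^4 ≡ 4² = 16, 2^8 ≡ 16² = 256 ≡ 11. Since 12 = 8 + 4, 2^12 ≡ 11·16: 11·16 = 176 ≡ 1. So 2^12 ≡ 1 (mod 35).
So T(1) = T(2) = 1 while 1 ≠ 2, hence T is not injective.
Since T is not injective, we determine |image(T)|. Computing x^12 mod 35 for each x (by repeated squaring, reducing mod 35 at every step), the values T(0), T(1), …, T(34) are: 0, 1, 1, 1, 1, 15, 1, 21, 1, 1, 15, 1, 1, 1, 21, 15, 1, 1, 1, 1, 15, 21, 1, 1, 1, 15, 1, 1, 21, 1, 15, 1, 1, 1, 1.
The distinct values are {0, 1, 15, 21}; there are 4 of them.

4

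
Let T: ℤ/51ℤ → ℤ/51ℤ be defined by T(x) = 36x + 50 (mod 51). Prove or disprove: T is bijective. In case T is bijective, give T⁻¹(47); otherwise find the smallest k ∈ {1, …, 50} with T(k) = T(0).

17

Recall: T is injective when T(x_1) = T(x_2) forces x_1 = x_2.
We have gcd(36, 51) = 3 > 1. Taking x_1 = 0 and x_2 = 17: T(0) = 50 and T(17) = 36·17 + 50 = 662 ≡ 50 (mod 51).
So T(0) = T(17) while 0 ≠ 17, therefore T is not injective, hence not bijective.
Since T is not bijective, we find the least positive k with T(k) = T(0): this means 36k ≡ 0 (mod 51), i.e. 51 ∣ 36k. Since gcd(36, 51) = 3, dividing through by 3 this holds exactly when 17 ∣ 12k, and as gcd(12, 17) = 1, exactly when 17 ∣ k.
The smallest positive such k is 17.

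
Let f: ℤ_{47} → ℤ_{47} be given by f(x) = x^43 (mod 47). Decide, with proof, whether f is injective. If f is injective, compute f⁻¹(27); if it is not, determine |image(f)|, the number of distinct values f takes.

16

Since 47 is prime, the nonzero elements of ℤ_{47} form a cyclic group of order 46.
As gcd(43, 46) = 1, raising to the 43rd power is a bijection on this group: if a^43 ≡ b^43 then (ab^{−1})^43 = 1, and the only element of order dividing gcd(43, 46) = 1 is 1, so a = b.
With f(0) = 0 this makes f injective on all of ℤ_{47}, hence bijective (finite equal-size domain and codomain). In particular f is injective.
Since f is injective, we find the preimage of 27. The inverse of x ↦ x^43 on (ℤ_{47})^× is x ↦ x^15, because 43·15 = 645 = 14·46 + 1 ≡ 1 (mod 46) and x^{46} = 1 for x ≠ 0 (Fermat). So f⁻¹(27) = 27^15 mod 47.
Repeated squaring mod 47: 27^1 ≡ 27, 27^2 ≡ 27² = 729 ≡ 24, 27^4 ≡ 24² = 576 ≡ 12, 27^8 ≡ 12² = 144 ≡ 3. Since 15 = 8 + 4 + 2 + 1, 27^15 ≡ 3·12·24·27: 3·12 = 36, then 36·24 = 864 ≡ 18, then 18·27 = 486 ≡ 16. So 27^15 ≡ 16 (mod 47).
Hence f⁻¹(27) = 16.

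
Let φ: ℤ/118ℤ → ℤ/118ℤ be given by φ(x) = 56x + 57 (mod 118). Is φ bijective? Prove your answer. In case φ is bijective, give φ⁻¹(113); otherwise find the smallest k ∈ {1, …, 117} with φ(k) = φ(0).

59

We have gcd(56, 118) = 2 > 1. Taking u = 0 and v = 59: φ(0) = 57 and φ(59) = 56·59 + 57 = 3361 ≡ 57 (mod 118).
So φ(0) = φ(59) while 0 ≠ 59, hence φ is not injective, hence not bijective.
Since φ is not bijective, we find the least positive k with φ(k) = φ(0): this means 56k ≡ 0 (mod 118), i.e. 118 ∣ 56k. Since gcd(56, 118) = 2, dividing through by 2 this holds exactly when 59 ∣ 28k, and as gcd(28, 59) = 1, exactly when 59 ∣ k.
The smallest positive such k is 59.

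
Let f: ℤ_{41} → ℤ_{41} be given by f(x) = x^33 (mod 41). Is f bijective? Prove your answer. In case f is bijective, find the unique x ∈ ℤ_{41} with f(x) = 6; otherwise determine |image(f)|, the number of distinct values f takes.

26

Since 41 is prime, the nonzero elements of ℤ_{41} form a cyclic group of order 40.
As gcd(33, 40) = 1, raising to the 33rd power is a bijection on this group: if s^33 ≡ t^33 then (st^{−1})^33 = 1, and the only element of order dividing gcd(33, 40) = 1 is 1, so s = t.
With f(0) = 0 this makes f injective on all of ℤ_{41}, hence bijective (finite equal-size domain and codomain). In particular f is bijective.
Since f is bijective, we find the preimage of 6. The inverse of x ↦ x^33 on (ℤ_{41})^× is x ↦ x^17, because 33·17 = 561 = 14·40 + 1 ≡ 1 (mod 40) and x^{40} = 1 for x ≠ 0 (Fermat). So f⁻¹(6) = 6^17 mod 41.
Repeated squaring mod 41: 6^1 ≡ 6, 6^2 ≡ 6² = 36, 6^4 ≡ 36² = 1296 ≡ 25, 6^8 ≡ 25² = 625 ≡ 10, 6^16 ≡ 10² = 100 ≡ 18. Since 17 = 16 + 1, 6^17 ≡ 18·6: 18·6 = 108 ≡ 26. So 6^17 ≡ 26 (mod 41).
Hence f⁻¹(6) = 26.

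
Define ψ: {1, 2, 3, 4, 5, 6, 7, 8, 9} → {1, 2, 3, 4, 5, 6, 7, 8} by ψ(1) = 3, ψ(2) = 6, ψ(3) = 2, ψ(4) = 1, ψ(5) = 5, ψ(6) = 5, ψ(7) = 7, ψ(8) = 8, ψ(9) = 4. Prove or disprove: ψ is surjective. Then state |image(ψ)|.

8

Every element of the codomain has a preimage: 1 = ψ(4), 2 = ψ(3), 3 = ψ(1), 4 = ψ(9), 5 = ψ(5), 6 = ψ(2), 7 = ψ(7), 8 = ψ(8).
Hence ψ is surjective.
The image of ψ is {1, 2, 3, 4, 5, 6, 7, 8}, which has 8 elements.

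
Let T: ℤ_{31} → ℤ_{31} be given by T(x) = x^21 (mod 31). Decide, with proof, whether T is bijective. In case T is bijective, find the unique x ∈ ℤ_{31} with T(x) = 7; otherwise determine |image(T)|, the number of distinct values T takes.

T(1) = 1^21 = 1.
T(5): Repeated squaring mod 31: 5^1 ≡ 5, 5^2 ≡ 5² = 25, 5^4 ≡ 25² = 625 ≡ 5, 5^8 ≡ 5² = 25, 5^16 ≡ 25² = 625 ≡ 5. Since 21 = 16 + 4 + 1, 5^21 ≡ 5·5·5: 5·5 = 25, then 25·5 = 125 ≡ 1. So 5^21 ≡ 1 (mod 31).
So T(1) = T(5) = 1 while 1 ≠ 5, hence T is not injective, hence not bijective.
Since T is not bijective, we determine |image(T)|. Computing x^21 mod 31 for each x (by repeated squaring, reducing mod 31 at every step), the values T(0), T(1), …, T(30) are: 0, 1, 2, 15, 4, 1, 30, 4, 8, 8, 2, 27, 29, 15, 8, 15, 16, 23, 16, 2, 4, 29, 23, 23, 27, 1, 30, 27, 16, 29, 30.
The distinct values are {0, 1, 2, 4, 8, 15, 16, 23, 27, 29, 30}; there are 11 of them.

11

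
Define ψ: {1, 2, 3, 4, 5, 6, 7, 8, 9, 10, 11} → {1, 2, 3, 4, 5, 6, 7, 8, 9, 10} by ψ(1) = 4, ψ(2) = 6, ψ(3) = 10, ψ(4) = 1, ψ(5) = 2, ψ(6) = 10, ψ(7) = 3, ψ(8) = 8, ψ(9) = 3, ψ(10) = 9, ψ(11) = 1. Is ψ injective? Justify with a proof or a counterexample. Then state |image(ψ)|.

8

ψ(3) = 10 = ψ(6) with 3 ≠ 6, so ψ is not injective.
The image of ψ is {1, 2, 3, 4, 6, 8, 9, 10}, which has 8 elements.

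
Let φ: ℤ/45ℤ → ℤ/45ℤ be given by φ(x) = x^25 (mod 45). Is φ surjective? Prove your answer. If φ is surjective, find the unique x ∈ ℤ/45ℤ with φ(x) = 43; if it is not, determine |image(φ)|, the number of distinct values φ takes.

φ(0) = 0^25 = 0.
φ(15): Repeated squaring mod 45: 15^1 ≡ 15, 15^2 ≡ 15² = 225 ≡ 0, 15^4 ≡ 0² = 0, 15^8 ≡ 0² = 0, 15^16 ≡ 0² = 0. Since 25 = 16 + 8 + 1, 15^25 ≡ 0·0·15: 0·0 = 0, then 0·15 = 0. So 15^25 ≡ 0 (mod 45).
So φ(0) = φ(15) = 0 while 0 ≠ 15, so φ is not injective.
A non-injective map from the 45-element set ℤ/45ℤ to itself takes at most 44 distinct values, so it cannot be surjective. Hence φ is not surjective.
Since φ is not surjective, we determine |image(φ)|. Computing x^25 mod 45 for each x (by repeated squaring, reducing mod 45 at every step), the values φ(0), φ(1), …, φ(44) are: 0, 1, 2, 18, 4, 5, 36, 7, 8, 9, 10, 11, 27, 13, 14, 0, 16, 17, 18, 19, 20, 36, 22, 23, 9, 25, 26, 27, 28, 29, 0, 31, 32, 18, 34, 35, 36, 37, 38, 9, 40, 41, 27, 43, 44.
The distinct values are {0, 1, 2, 4, 5, 7, 8, 9, 10, 11, 13, 14, 16, 17, 18, 19, 20, 22, 23, 25, 26, 27, 28, 29, 31, 32, 34, 35, 36, 37, 38, 40, 41, 43, 44}; there are 35 of them.

35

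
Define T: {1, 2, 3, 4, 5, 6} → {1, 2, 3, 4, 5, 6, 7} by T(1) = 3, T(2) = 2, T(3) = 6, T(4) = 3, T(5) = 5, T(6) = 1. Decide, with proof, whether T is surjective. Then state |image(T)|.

5

No element maps to 4, so T is not surjective.
The image of T is {1, 2, 3, 5, 6}, which has 5 elements.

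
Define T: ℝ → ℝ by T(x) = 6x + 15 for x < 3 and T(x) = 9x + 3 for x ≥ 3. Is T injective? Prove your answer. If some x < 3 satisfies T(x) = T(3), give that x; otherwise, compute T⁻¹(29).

5/2

Both pieces are strictly increasing (slopes 6 and 9), so each is injective on its own interval.
The left piece maps (−∞, 3) onto (−∞, 33); the right piece maps [3, ∞) onto [30, ∞).
These images overlap. In particular T(3) = 30 (right piece), and solving 6x + 15 = 30 on the left piece gives x = 5/2 < 3.
So T(5/2) = T(3) with 5/2 ≠ 3, and T is not injective. This x = 5/2 is the requested value below 3.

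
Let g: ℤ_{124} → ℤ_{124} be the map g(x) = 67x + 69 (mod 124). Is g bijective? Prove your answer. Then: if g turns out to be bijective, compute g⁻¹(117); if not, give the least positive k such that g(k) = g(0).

By definition, g is injective when g(u) = g(v) forces u = v.
If g(u) = g(v), then 67u ≡ 67v (mod 124). Because gcd(67, 124) = 1, we may cancel 67 to get u ≡ v (mod 124).
We now compute 67⁻¹ mod 124 explicitly. Euclid's algorithm: 124 = 1·67 + 57, 67 = 1·57 + 10, 57 = 5·10 + 7, 10 = 1·7 + 3, 7 = 2·3 + 1; back-substituting gives 1 = 87·67 − 47·124, so 67⁻¹ ≡ 87 (mod 124).
For any y ∈ ℤ_{124}, x = 87(y − 69) mod 124 satisfies g(x) = 67·87(y − 69) + 69 ≡ y (since 67·87 ≡ 1 mod 124). So every y has a preimage.
Thus g is bijective.
Since g is bijective, we find g⁻¹(117): we need 67x ≡ 117 − 69 ≡ 48 (mod 124). Using 67⁻¹ = 87: x ≡ 87·48 = 4176 = 33·124 + 84, so x = 84.
Check: g(84) = 67·84 + 69 = 5697 = 45·124 + 117 ≡ 117 (mod 124).

84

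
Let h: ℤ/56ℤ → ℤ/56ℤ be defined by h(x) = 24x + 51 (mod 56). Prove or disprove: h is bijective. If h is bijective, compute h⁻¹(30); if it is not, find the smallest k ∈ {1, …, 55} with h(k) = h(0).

7

We have gcd(24, 56) = 8 > 1. Taking s = 0 and t = 7: h(0) = 51 and h(7) = 24·7 + 51 = 219 ≡ 51 (mod 56).
So h(0) = h(7) while 0 ≠ 7, so h is not injective, hence not bijective.
Since h is not bijective, we find the least positive k with h(k) = h(0): this means 24k ≡ 0 (mod 56), i.e. 56 ∣ 24k. Since gcd(24, 56) = 8, dividing through by 8 this holds exactly when 7 ∣ 3k, and as gcd(3, 7) = 1, exactly when 7 ∣ k.
The smallest positive such k is 7.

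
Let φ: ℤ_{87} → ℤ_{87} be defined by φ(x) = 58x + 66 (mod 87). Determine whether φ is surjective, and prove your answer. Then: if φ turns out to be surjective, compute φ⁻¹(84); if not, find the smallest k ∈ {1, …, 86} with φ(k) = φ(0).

3

Since gcd(58, 87) = 29, we have 58x ≡ 0 (mod 29) for all x, so φ(x) ≡ 8 (mod 29).
But 0 ≢ 8 (mod 29), so 0 ∈ ℤ_{87} has no preimage. Thus φ is not surjective.
Since φ is not surjective, we find the least positive k with φ(k) = φ(0): this means 58k ≡ 0 (mod 87), i.e. 87 ∣ 58k. Since gcd(58, 87) = 29, dividing through by 29 this holds exactly when 3 ∣ 2k, and as gcd(2, 3) = 1, exactly when 3 ∣ k.
The smallest positive such k is 3.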